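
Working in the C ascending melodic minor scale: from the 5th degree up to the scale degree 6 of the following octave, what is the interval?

major 9th

The scale runs C D Eb F G A B.
So we need the interval from G up to A.
Counting 9 letters and 14 half steps from G gives a major ninth.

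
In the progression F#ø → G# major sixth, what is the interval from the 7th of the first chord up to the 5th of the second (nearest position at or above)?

F#ø has E as its 7th, and G# major sixth has D# as its 5th.
E up to D# spans 7 letter names and 11 semitones — a major seventh.

major seventh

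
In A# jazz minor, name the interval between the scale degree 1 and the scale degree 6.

major sixth

Spelling A# jazz minor: A# B# C# D# E# F## G##.
That puts A# below F##.
From A# to F## is 9 semitones, exactly the major sixth.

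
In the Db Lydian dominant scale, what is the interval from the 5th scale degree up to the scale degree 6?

Spelling the Db Lydian dominant scale: Db Eb F G Ab Bb Cb.
5th scale degree = Ab; 6th scale degree = Bb.
Counting 2 letters and 2 half steps from Ab gives a major second.

major second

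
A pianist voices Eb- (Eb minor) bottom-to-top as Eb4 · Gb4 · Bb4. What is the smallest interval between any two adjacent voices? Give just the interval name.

Adjacent intervals: Eb4→Gb4 = minor third; Gb4→Bb4 = major third.
The smallest is Eb4 to Gb4, a minor third (3 semitones).

minor 3rd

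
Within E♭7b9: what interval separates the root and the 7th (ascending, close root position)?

Spelling the chord: E♭, G, B♭, D♭, F♭.
So we need the interval from E♭ up to D♭.
E♭ up to D♭ is 10 semitones, a half step narrower than a major seventh, so the interval is minor.

minor seventh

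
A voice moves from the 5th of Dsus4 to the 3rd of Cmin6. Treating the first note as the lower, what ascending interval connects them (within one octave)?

d5

Dsus4 has A as its 5th, and Cmin6 has Eb as its 3rd.
5 letter names make it a fifth; at 6 semitones (a half step narrower than perfect) the quality is diminished.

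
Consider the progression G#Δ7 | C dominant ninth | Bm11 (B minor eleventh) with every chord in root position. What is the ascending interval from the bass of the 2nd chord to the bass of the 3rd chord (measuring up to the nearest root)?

M7

The roots are C and B.
C up to B spans 7 letter names and 11 semitones — a major seventh.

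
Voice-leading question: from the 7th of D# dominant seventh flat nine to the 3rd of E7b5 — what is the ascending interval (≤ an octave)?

D# dominant seventh flat nine has C# as its 7th, and E7b5 has G# as its 3rd.
C# up to G# spans 5 letter names and 7 semitones — a perfect fifth.

perfect 5th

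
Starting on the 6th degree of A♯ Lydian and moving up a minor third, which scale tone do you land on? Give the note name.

The scale is A♯ B♯ C𝄪 D𝄪 E♯ F𝄪 G𝄪.
The 6th degree is F𝄪; a minor third above that is A♯ — scale degree 1.

A#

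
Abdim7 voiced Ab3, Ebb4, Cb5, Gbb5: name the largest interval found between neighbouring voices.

M6

Adjacent intervals: Ab3→Ebb4 = diminished fifth; Ebb4→Cb5 = major sixth; Cb5→Gbb5 = diminished fifth.
The largest is Ebb4 to Cb5, a major sixth (9 semitones).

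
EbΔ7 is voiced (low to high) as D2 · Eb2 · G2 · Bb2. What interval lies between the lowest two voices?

Those voices are D2 and Eb2.
From D to Eb: 1 semitone over a second = minor.

m2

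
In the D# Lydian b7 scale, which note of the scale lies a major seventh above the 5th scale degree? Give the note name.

G##

The scale is D# E# F## G## A# B# C#.
The 5th scale degree is A#; a major seventh above that is G## — scale degree 4.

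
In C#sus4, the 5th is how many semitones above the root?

C#sus4 (C# sus4) is spelled C#–F#–G#.
C# to G# is a perfect fifth: 7 semitones.

7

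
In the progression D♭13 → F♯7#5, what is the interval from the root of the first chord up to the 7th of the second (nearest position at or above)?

The root of D♭13 is D♭; the 7th of F♯7#5 is E.
From D♭ to E: 3 semitones over a second = augmented.

augmented second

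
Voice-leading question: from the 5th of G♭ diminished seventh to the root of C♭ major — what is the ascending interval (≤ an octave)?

major seventh

G♭ diminished seventh has D𝄫 as its 5th, and C♭ major has C♭ as its root.
Counting 7 letters and 11 half steps from D𝄫 gives a major seventh.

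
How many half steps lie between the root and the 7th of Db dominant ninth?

10

Spelling the chord: Db–F–Ab–Cb–Eb.
Db to Cb is a minor seventh: 10 semitones.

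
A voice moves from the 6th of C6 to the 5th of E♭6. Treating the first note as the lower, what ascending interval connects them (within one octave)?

minor second

The 6th of C6 is A; the 5th of E♭6 is B♭.
2 letter names make it a second; at 1 semitone (a half step narrower than major) the quality is minor.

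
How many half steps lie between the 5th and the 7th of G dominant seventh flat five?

4

Spelling the chord: G B Db F.
Db to F is a major third: 4 semitones.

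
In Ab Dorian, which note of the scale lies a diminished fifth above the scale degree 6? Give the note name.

Cb

The scale is Ab Bb Cb Db Eb F Gb.
The scale degree 6 is F; a diminished fifth above that is Cb — scale degree 3.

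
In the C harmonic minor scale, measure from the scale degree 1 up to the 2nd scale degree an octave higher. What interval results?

C harmonic minor: C D Eb F G Ab B.
Scale degree 1 = C; degree 2 (up an octave) = D.
From C to D is 14 semitones, exactly the major ninth.

major 9th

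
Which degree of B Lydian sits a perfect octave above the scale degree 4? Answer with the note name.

E#

The scale is B C# D# E# F# G# A#.
The scale degree 4 is E#; a perfect octave above that is E# — scale degree 4.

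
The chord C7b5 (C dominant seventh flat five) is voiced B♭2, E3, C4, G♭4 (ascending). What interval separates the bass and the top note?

The outer voices are B♭2 and G♭4.
B♭ up to G♭ is 20 semitones, a half step narrower than a major thirteenth, so the interval is minor.

minor thirteenth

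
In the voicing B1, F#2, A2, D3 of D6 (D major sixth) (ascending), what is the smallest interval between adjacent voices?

minor 3rd

Adjacent intervals: B1→F#2 = perfect fifth; F#2→A2 = minor third; A2→D3 = perfect fourth.
The smallest is F#2 to A2, a minor third (3 semitones).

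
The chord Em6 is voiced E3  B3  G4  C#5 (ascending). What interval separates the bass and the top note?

major thirteenth

The outer voices are E3 and C#5.
From E to C# is 21 semitones, exactly the major thirteenth.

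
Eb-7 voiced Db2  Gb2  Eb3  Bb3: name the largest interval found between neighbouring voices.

major sixth

Adjacent intervals: Db2→Gb2 = perfect fourth; Gb2→Eb3 = major sixth; Eb3→Bb3 = perfect fifth.
The largest is Gb2 to Eb3, a major sixth (9 semitones).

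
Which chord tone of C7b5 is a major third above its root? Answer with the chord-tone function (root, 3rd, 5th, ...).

3rd

The chord tones of C7b5 are C-E-Gb-Bb.
The root is C. A major third above C is E.
E is the chord's 3rd.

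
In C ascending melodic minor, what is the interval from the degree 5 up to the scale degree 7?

major third

Spelling C ascending melodic minor: C D E♭ F G A B.
That puts G below B.
Counting 3 letters and 4 half steps from G gives a major third.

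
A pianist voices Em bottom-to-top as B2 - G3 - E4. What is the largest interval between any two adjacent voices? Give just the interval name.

M6

Adjacent intervals: B2→G3 = minor sixth; G3→E4 = major sixth.
The largest is G3 to E4, a major sixth (9 semitones).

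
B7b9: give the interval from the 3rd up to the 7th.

B dominant seventh flat nine is spelled B D# F# A C.
3rd = D#; 7th = A.
D# up to A is 6 semitones, a half step narrower than a perfect fifth, so the interval is diminished.

diminished 5th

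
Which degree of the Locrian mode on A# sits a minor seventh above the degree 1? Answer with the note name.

G#

The scale is A# B C# D# E F# G#.
The degree 1 is A#; a minor seventh above that is G# — scale degree 7.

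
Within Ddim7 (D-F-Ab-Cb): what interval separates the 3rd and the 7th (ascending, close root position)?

diminished fifth

The 3rd is F and the 7th is Cb.
From F to Cb: 6 semitones over a fifth = diminished.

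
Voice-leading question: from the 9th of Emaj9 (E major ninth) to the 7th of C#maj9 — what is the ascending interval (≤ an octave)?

augmented 4th

Emaj9 (E major ninth) has F# as its 9th, and C#maj9 has B# as its 7th.
F# up to B# is 6 semitones, a half step wider than a perfect fourth, so the interval is augmented.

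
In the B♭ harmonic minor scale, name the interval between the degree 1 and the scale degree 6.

minor sixth

B♭ harmonic minor: B♭ C D♭ E♭ F G♭ A.
That puts B♭ below G♭.
From B♭ to G♭: 8 semitones over a sixth = minor.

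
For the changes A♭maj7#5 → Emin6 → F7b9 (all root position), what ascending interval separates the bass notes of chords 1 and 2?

The roots are A♭ and E.
A♭ up to E is 8 semitones, a half step wider than a perfect fifth, so the interval is augmented.

augmented 5th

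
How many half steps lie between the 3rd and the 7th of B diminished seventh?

B°7 (B diminished seventh) is spelled B-D-F-A♭.
D to A♭ is a diminished fifth: 6 semitones.

6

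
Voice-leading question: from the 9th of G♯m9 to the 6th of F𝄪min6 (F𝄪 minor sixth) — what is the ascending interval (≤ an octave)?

augmented 4th

G♯m9 has A♯ as its 9th, and F𝄪min6 (F𝄪 minor sixth) has D𝄪 as its 6th.
From A♯ to D𝄪: 6 semitones over a fourth = augmented.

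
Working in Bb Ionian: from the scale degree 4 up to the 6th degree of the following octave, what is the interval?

Spelling Bb Ionian: Bb C D Eb F G A.
That puts Eb below G.
Eb up to G spans 10 letter names and 16 semitones — a major tenth.

major tenth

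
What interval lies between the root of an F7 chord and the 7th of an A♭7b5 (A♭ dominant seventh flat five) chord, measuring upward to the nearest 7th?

minor 2nd

F7 has F as its root, and A♭7b5 (A♭ dominant seventh flat five) has G♭ as its 7th.
2 letter names make it a second; at 1 semitone (a half step narrower than major) the quality is minor.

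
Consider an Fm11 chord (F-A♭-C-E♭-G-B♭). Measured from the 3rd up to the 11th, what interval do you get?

That puts A♭ below B♭.
A♭ up to B♭ spans 9 letter names and 14 semitones — a major ninth.

M9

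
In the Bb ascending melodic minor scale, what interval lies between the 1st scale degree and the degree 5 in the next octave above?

P12

The scale runs Bb C Db Eb F G A.
So we need the interval from Bb up to F.
Bb up to F spans 12 letter names and 19 semitones — a perfect twelfth.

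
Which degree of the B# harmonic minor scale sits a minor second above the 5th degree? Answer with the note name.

The scale is B# C## D# E# F## G# A##.
The 5th degree is F##; a minor second above that is G# — scale degree 6.

G#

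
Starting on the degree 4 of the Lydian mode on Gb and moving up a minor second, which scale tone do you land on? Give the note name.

Db

The scale is Gb Ab Bb C Db Eb F.
The degree 4 is C; a minor second above that is Db — scale degree 5.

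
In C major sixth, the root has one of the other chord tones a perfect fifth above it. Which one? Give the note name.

G

Spelling the chord: C-E-G-A.
The root is C. A perfect fifth above C is G.
G is the chord's 5th.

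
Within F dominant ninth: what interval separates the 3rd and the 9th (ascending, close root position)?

minor 7th

The chord tones of F9 are F, A, C, Eb, G.
The 3rd is A and the 9th is G.
7 letter names make it a seventh; at 10 semitones (a half step narrower than major) the quality is minor.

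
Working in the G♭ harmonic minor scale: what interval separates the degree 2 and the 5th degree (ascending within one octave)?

G♭ harmonic minor: G♭ A♭ B𝄫 C♭ D♭ E𝄫 F.
The degree 2 is A♭ and the degree 5 is D♭.
From A♭ to D♭ is 5 semitones, exactly the perfect fourth.

P4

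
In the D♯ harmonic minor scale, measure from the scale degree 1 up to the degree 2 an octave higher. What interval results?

major 9th

Spelling the D♯ harmonic minor scale: D♯ E♯ F♯ G♯ A♯ B C𝄪.
So we need the interval from D♯ up to E♯.
From D♯ to E♯ is 14 semitones, exactly the major ninth.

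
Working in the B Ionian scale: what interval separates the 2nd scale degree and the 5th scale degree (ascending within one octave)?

perfect fourth

B major: B C# D# E F# G# A#.
The 2nd scale degree is C# and the degree 5 is F#.
C# up to F# spans 4 letter names and 5 semitones — a perfect fourth.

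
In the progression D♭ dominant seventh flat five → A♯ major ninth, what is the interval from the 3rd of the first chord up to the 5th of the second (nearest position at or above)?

augmented 7th

The 3rd of D♭ dominant seventh flat five is F; the 5th of A♯ major ninth is E♯.
From F to E♯: 12 semitones over a seventh = augmented.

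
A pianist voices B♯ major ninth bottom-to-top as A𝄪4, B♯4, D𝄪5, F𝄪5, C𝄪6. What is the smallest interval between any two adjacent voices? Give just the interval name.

Adjacent intervals: A𝄪4→B♯4 = minor second; B♯4→D𝄪5 = major third; D𝄪5→F𝄪5 = minor third; F𝄪5→C𝄪6 = perfect fifth.
The smallest is A𝄪4 to B♯4, a minor second (1 semitone).

minor second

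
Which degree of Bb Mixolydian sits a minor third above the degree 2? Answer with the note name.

The scale is Bb C D Eb F G Ab.
The degree 2 is C; a minor third above that is Eb — scale degree 4.

Eb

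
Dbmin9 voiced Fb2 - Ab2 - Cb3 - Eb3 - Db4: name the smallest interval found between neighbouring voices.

m3

Adjacent intervals: Fb2→Ab2 = major third; Ab2→Cb3 = minor third; Cb3→Eb3 = major third; Eb3→Db4 = minor seventh.
The smallest is Ab2 to Cb3, a minor third (3 semitones).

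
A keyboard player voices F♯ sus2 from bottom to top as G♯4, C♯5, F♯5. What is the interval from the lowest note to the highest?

The outer voices are G♯4 and F♯5.
G♯ up to F♯ is 10 semitones, a half step narrower than a major seventh, so the interval is minor.

minor 7th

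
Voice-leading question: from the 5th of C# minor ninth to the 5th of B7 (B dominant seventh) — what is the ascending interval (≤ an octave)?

minor seventh

The 5th of C# minor ninth is G#; the 5th of B7 (B dominant seventh) is F#.
7 letter names make it a seventh; at 10 semitones (a half step narrower than major) the quality is minor.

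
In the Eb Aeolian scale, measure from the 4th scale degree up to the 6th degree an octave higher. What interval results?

The scale runs Eb F Gb Ab Bb Cb Db.
The 4th scale degree is Ab and the scale degree 6 (up an octave) is Cb.
From Ab to Cb: 15 semitones over a tenth = minor.

minor tenth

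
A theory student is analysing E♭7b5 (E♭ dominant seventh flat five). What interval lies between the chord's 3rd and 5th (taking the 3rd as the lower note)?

diminished 3rd

E♭7b5: E♭, G, B𝄫, D♭.
3rd = G; 5th = B𝄫.
3 letter names make it a third; at 2 semitones (a whole step narrower than major) the quality is diminished.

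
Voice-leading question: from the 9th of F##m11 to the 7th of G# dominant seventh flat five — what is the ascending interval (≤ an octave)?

diminished seventh

F##m11 has G## as its 9th, and G# dominant seventh flat five has F# as its 7th.
From G## to F#: 9 semitones over a seventh = diminished.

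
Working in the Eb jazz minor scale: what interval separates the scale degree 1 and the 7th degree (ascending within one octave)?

Eb melodic minor: Eb F Gb Ab Bb C D.
The scale degree 1 is Eb and the 7th degree is D.
Counting 7 letters and 11 half steps from Eb gives a major seventh.

major seventh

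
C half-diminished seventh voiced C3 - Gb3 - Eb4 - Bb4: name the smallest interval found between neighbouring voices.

diminished fifth

Adjacent intervals: C3→Gb3 = diminished fifth; Gb3→Eb4 = major sixth; Eb4→Bb4 = perfect fifth.
The smallest is C3 to Gb3, a diminished fifth (6 semitones).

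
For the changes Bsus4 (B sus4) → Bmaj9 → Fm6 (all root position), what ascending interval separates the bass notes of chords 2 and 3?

The roots are B and F.
B up to F is 6 semitones, a half step narrower than a perfect fifth, so the interval is diminished.

d5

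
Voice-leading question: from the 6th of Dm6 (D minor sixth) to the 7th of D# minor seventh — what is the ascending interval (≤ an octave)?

The 6th of Dm6 (D minor sixth) is B; the 7th of D# minor seventh is C#.
Counting 2 letters and 2 half steps from B gives a major second.

major second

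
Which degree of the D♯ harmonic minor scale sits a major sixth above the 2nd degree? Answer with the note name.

C##

The scale is D♯ E♯ F♯ G♯ A♯ B C𝄪.
The 2nd degree is E♯; a major sixth above that is C𝄪 — scale degree 7.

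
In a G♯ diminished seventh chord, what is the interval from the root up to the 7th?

diminished seventh

G♯dim7 is spelled G♯-B-D-F.
So we need the interval from G♯ up to F.
From G♯ to F: 9 semitones over a seventh = diminished.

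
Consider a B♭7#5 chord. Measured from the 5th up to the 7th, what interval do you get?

The chord tones of B♭ augmented seventh are B♭-D-F♯-A♭.
5th = F♯; 7th = A♭.
From F♯ to A♭: 2 semitones over a third = diminished.

diminished 3rd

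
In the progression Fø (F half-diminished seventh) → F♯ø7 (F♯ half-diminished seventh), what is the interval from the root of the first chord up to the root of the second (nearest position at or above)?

augmented unison

The root of Fø (F half-diminished seventh) is F; the root of F♯ø7 (F♯ half-diminished seventh) is F♯.
From F to F♯: 1 semitone over a unison = augmented.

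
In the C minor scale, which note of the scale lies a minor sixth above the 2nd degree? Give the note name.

The scale is C D Eb F G Ab Bb.
The 2nd degree is D; a minor sixth above that is Bb — scale degree 7.

Bb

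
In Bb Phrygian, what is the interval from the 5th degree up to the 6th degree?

Bb phrygian: Bb Cb Db Eb F Gb Ab.
So we need the interval from F up to Gb.
From F to Gb: 1 semitone over a second = minor.

minor second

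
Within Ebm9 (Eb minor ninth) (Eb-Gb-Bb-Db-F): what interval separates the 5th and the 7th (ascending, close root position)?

So we need the interval from Bb up to Db.
3 letter names make it a third; at 3 semitones (a half step narrower than major) the quality is minor.

minor third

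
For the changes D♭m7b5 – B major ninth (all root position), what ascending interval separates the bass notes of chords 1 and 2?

augmented sixth

The roots are D♭ and B.
From D♭ to B: 10 semitones over a sixth = augmented.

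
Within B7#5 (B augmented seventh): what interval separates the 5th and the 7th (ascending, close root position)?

diminished third

The chord tones of Baug7 are B, D#, F##, A.
That puts F## below A.
From F## to A: 2 semitones over a third = diminished.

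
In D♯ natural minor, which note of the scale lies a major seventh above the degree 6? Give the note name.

A#

The scale is D♯ E♯ F♯ G♯ A♯ B C♯.
The degree 6 is B; a major seventh above that is A♯ — scale degree 5.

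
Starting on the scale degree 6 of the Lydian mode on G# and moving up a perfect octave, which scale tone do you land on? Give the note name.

The scale is G# A# B# C## D# E# F##.
The scale degree 6 is E#; a perfect octave above that is E# — scale degree 6.

E#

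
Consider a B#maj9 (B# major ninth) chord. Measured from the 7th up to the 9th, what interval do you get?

B#maj9 is spelled B# D## F## A## C##.
7th = A##; 9th = C##.
3 letter names make it a third; at 3 semitones (a half step narrower than major) the quality is minor.

m3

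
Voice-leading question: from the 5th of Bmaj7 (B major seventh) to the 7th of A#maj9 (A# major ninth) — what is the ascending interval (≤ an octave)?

augmented second

The 5th of Bmaj7 (B major seventh) is F#; the 7th of A#maj9 (A# major ninth) is G##.
F# up to G## is 3 semitones, a half step wider than a major second, so the interval is augmented.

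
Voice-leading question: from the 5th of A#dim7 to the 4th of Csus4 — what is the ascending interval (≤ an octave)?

minor second

A#dim7 has E as its 5th, and Csus4 has F as its 4th.
E up to F is 1 semitone, a half step narrower than a major second, so the interval is minor.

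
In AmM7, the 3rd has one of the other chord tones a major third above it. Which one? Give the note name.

E

AmM7 (A minor-major seventh) is spelled A-C-E-G#.
The 3rd is C. A major third above C is E.
E is the chord's 5th.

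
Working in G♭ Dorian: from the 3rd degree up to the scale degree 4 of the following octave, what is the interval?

G♭ dorian: G♭ A♭ B𝄫 C♭ D♭ E♭ F♭.
The 3rd degree is B𝄫 and the 4th degree (up an octave) is C♭.
From B𝄫 to C♭ is 14 semitones, exactly the major ninth.

major ninth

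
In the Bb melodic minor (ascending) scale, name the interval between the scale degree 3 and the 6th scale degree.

augmented fourth

The scale runs Bb C Db Eb F G A.
The scale degree 3 is Db and the degree 6 is G.
From Db to G: 6 semitones over a fourth = augmented.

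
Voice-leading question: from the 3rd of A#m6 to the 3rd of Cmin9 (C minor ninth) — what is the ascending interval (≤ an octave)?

d3

A#m6 has C# as its 3rd, and Cmin9 (C minor ninth) has Eb as its 3rd.
C# up to Eb is 2 semitones, a whole step narrower than a major third, so the interval is diminished.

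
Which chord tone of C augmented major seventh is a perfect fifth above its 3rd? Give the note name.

Spelling the chord: C E G# B.
The 3rd is E. A perfect fifth above E is B.
B is the chord's 7th.

B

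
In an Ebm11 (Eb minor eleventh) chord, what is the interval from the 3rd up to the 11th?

Eb minor eleventh: Eb-Gb-Bb-Db-F-Ab.
That puts Gb below Ab.
Gb up to Ab spans 9 letter names and 14 semitones — a major ninth.

major ninth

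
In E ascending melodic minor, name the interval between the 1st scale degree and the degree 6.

The scale runs E F# G A B C# D#.
That puts E below C#.
Counting 6 letters and 9 half steps from E gives a major sixth.

major sixth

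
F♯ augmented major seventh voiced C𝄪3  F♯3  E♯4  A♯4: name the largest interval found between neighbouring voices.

major 7th

Adjacent intervals: C𝄪3→F♯3 = diminished fourth; F♯3→E♯4 = major seventh; E♯4→A♯4 = perfect fourth.
The largest is F♯3 to E♯4, a major seventh (11 semitones).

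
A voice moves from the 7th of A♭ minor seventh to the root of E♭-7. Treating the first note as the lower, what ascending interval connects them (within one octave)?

major sixth

A♭ minor seventh has G♭ as its 7th, and E♭-7 has E♭ as its root.
Counting 6 letters and 9 half steps from G♭ gives a major sixth.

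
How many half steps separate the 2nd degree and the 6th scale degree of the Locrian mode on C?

7

The scale is C Db Eb F Gb Ab Bb.
Db up to Ab is a perfect fifth — 7 semitones.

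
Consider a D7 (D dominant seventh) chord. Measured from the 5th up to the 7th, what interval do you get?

D7 is spelled D F# A C.
So we need the interval from A up to C.
A up to C is 3 semitones, a half step narrower than a major third, so the interval is minor.

minor third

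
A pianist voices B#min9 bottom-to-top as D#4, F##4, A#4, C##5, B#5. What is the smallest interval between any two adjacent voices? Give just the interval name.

Adjacent intervals: D#4→F##4 = major third; F##4→A#4 = minor third; A#4→C##5 = major third; C##5→B#5 = minor seventh.
The smallest is F##4 to A#4, a minor third (3 semitones).

m3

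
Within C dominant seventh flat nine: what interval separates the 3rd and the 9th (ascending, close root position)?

diminished seventh

Spelling the chord: C E G Bb Db.
The 3rd is E and the 9th is Db.
E up to Db is 9 semitones, a whole step narrower than a major seventh, so the interval is diminished.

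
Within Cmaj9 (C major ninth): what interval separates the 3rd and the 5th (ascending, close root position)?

Spelling the chord: C E G B D.
That puts E below G.
3 letter names make it a third; at 3 semitones (a half step narrower than major) the quality is minor.

minor third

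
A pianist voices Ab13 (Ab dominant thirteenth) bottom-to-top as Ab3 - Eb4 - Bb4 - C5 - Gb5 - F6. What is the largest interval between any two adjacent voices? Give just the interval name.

Adjacent intervals: Ab3→Eb4 = perfect fifth; Eb4→Bb4 = perfect fifth; Bb4→C5 = major second; C5→Gb5 = diminished fifth; Gb5→F6 = major seventh.
The largest is Gb5 to F6, a major seventh (11 semitones).

major seventh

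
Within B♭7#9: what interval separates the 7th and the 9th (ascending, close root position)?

B♭7#9 is spelled B♭–D–F–A♭–C♯.
7th = A♭; 9th = C♯.
3 letter names make it a third; at 5 semitones (a half step wider than major) the quality is augmented.

augmented third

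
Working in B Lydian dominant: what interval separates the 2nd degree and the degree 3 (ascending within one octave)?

Spelling B Lydian dominant: B C# D# E# F# G# A.
The 2nd degree is C# and the 3rd scale degree is D#.
C# up to D# spans 2 letter names and 2 semitones — a major second.

major second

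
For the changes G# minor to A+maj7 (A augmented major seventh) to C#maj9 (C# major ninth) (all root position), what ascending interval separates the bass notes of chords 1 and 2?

m2

The roots are G# and A.
From G# to A: 1 semitone over a second = minor.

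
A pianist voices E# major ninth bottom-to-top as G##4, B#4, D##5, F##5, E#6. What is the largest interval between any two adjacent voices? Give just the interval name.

Adjacent intervals: G##4→B#4 = minor third; B#4→D##5 = major third; D##5→F##5 = minor third; F##5→E#6 = minor seventh.
The largest is F##5 to E#6, a minor seventh (10 semitones).

minor seventh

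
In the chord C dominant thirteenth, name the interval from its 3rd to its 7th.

The chord tones of C13 are C-E-G-B♭-D-A.
The 3rd is E and the 7th is B♭.
From E to B♭: 6 semitones over a fifth = diminished.

diminished fifth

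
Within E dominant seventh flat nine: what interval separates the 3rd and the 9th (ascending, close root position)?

diminished seventh

E7b9 (E dominant seventh flat nine): E, G#, B, D, F.
3rd = G#; 9th = F.
G# up to F is 9 semitones, a whole step narrower than a major seventh, so the interval is diminished.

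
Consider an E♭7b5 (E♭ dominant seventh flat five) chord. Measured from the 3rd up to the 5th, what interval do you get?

diminished 3rd

E♭7b5 is spelled E♭ G B𝄫 D♭.
The 3rd is G and the 5th is B𝄫.
3 letter names make it a third; at 2 semitones (a whole step narrower than major) the quality is diminished.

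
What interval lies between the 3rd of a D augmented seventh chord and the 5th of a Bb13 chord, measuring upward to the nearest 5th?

D augmented seventh has F# as its 3rd, and Bb13 has F as its 5th.
From F# to F: 11 semitones over an octave = diminished.

diminished octave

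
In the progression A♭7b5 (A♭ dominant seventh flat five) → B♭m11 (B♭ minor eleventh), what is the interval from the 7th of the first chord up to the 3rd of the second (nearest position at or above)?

perfect 5th

A♭7b5 (A♭ dominant seventh flat five) has G♭ as its 7th, and B♭m11 (B♭ minor eleventh) has D♭ as its 3rd.
From G♭ to D♭ is 7 semitones, exactly the perfect fifth.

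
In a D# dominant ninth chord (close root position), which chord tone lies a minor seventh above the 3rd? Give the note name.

The chord tones of D#9 (D# dominant ninth) are D#–F##–A#–C#–E#.
The 3rd is F##. A minor seventh above F## is E#.
E# is the chord's 9th.

E#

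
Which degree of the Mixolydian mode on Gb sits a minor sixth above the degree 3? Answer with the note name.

Gb

The scale is Gb Ab Bb Cb Db Eb Fb.
The degree 3 is Bb; a minor sixth above that is Gb — scale degree 1.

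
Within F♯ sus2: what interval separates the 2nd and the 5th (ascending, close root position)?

perfect fourth

F♯sus2 is spelled F♯–G♯–C♯.
The 2nd is G♯ and the 5th is C♯.
Counting 4 letters and 5 half steps from G♯ gives a perfect fourth.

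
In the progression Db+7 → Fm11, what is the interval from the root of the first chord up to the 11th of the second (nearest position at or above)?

Db+7 has Db as its root, and Fm11 has Bb as its 11th.
Counting 6 letters and 9 half steps from Db gives a major sixth.

major 6th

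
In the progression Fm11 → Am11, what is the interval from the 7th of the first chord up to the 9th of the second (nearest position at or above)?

augmented fifth

The 7th of Fm11 is E♭; the 9th of Am11 is B.
From E♭ to B: 8 semitones over a fifth = augmented.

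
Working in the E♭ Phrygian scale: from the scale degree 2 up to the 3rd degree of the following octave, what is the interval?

major 9th

Spelling the E♭ Phrygian scale: E♭ F♭ G♭ A♭ B♭ C♭ D♭.
That puts F♭ below G♭.
Counting 9 letters and 14 half steps from F♭ gives a major ninth.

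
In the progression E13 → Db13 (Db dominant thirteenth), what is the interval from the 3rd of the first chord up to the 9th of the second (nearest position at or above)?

diminished sixth

E13 has G# as its 3rd, and Db13 (Db dominant thirteenth) has Eb as its 9th.
G# up to Eb is 7 semitones, a whole step narrower than a major sixth, so the interval is diminished.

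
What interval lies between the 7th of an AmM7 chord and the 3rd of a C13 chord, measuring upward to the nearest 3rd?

The 7th of AmM7 is G#; the 3rd of C13 is E.
G# up to E is 8 semitones, a half step narrower than a major sixth, so the interval is minor.

minor 6th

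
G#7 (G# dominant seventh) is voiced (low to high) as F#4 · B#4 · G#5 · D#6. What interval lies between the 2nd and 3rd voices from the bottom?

minor sixth

Those voices are B#4 and G#5.
B# up to G# is 8 semitones, a half step narrower than a major sixth, so the interval is minor.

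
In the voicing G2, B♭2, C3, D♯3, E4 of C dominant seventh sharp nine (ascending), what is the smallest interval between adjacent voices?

major 2nd

Adjacent intervals: G2→B♭2 = minor third; B♭2→C3 = major second; C3→D♯3 = augmented second; D♯3→E4 = minor ninth.
The smallest is B♭2 to C3, a major second (2 semitones).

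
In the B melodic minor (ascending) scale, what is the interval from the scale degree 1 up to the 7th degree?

The scale runs B C♯ D E F♯ G♯ A♯.
Scale degree 1 = B; 7th scale degree = A♯.
From B to A♯ is 11 semitones, exactly the major seventh.

major 7th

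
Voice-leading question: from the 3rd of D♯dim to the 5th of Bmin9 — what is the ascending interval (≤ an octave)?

perfect unison

D♯dim has F♯ as its 3rd, and Bmin9 has F♯ as its 5th.
F♯ up to F♯ spans 1 letter names and 0 semitones — a perfect unison.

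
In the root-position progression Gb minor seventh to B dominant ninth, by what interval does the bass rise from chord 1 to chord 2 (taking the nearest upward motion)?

The roots are Gb and B.
Gb up to B is 5 semitones, a half step wider than a major third, so the interval is augmented.

augmented 3rd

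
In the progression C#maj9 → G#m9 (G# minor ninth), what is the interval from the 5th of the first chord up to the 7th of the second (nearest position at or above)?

C#maj9 has G# as its 5th, and G#m9 (G# minor ninth) has F# as its 7th.
7 letter names make it a seventh; at 10 semitones (a half step narrower than major) the quality is minor.

minor seventh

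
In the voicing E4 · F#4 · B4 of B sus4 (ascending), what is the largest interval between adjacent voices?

perfect fourth

Adjacent intervals: E4→F#4 = major second; F#4→B4 = perfect fourth.
The largest is F#4 to B4, a perfect fourth (5 semitones).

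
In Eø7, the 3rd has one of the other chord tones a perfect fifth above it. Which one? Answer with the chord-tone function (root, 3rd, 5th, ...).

The chord tones of E half-diminished seventh are E G Bb D.
The 3rd is G. A perfect fifth above G is D.
D is the chord's 7th.

7th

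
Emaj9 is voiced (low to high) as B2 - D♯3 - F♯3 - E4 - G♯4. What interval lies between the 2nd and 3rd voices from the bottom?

m3

Those voices are D♯3 and F♯3.
D♯ up to F♯ is 3 semitones, a half step narrower than a major third, so the interval is minor.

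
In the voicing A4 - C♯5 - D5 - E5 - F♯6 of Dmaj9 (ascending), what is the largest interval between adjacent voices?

major ninth

Adjacent intervals: A4→C♯5 = major third; C♯5→D5 = minor second; D5→E5 = major second; E5→F♯6 = major ninth.
The largest is E5 to F♯6, a major ninth (14 semitones).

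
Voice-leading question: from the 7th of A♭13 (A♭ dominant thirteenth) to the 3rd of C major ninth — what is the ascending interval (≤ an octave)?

augmented sixth

The 7th of A♭13 (A♭ dominant thirteenth) is G♭; the 3rd of C major ninth is E.
G♭ up to E is 10 semitones, a half step wider than a major sixth, so the interval is augmented.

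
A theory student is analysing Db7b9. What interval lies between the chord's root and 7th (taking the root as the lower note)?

minor seventh

Spelling the chord: Db–F–Ab–Cb–Ebb.
The root is Db and the 7th is Cb.
7 letter names make it a seventh; at 10 semitones (a half step narrower than major) the quality is minor.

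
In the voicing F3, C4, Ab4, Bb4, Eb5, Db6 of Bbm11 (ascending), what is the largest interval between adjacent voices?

Adjacent intervals: F3→C4 = perfect fifth; C4→Ab4 = minor sixth; Ab4→Bb4 = major second; Bb4→Eb5 = perfect fourth; Eb5→Db6 = minor seventh.
The largest is Eb5 to Db6, a minor seventh (10 semitones).

minor seventh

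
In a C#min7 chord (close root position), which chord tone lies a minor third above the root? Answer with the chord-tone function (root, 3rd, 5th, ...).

3rd

The chord tones of C#-7 (C# minor seventh) are C#, E, G#, B.
The root is C#. A minor third above C# is E.
E is the chord's 3rd.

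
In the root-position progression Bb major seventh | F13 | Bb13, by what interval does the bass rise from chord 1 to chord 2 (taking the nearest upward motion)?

P5

The roots are Bb and F.
From Bb to F is 7 semitones, exactly the perfect fifth.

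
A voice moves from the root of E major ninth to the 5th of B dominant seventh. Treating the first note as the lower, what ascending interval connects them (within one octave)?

E major ninth has E as its root, and B dominant seventh has F# as its 5th.
Counting 2 letters and 2 half steps from E gives a major second.

major second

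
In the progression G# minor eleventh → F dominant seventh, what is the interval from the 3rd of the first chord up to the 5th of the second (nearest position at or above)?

The 3rd of G# minor eleventh is B; the 5th of F dominant seventh is C.
From B to C: 1 semitone over a second = minor.

m2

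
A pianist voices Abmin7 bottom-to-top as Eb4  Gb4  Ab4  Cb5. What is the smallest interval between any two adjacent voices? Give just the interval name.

major second

Adjacent intervals: Eb4→Gb4 = minor third; Gb4→Ab4 = major second; Ab4→Cb5 = minor third.
The smallest is Gb4 to Ab4, a major second (2 semitones).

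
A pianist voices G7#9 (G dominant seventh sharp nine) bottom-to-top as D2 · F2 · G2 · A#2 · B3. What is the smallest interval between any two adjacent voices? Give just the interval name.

major 2nd

Adjacent intervals: D2→F2 = minor third; F2→G2 = major second; G2→A#2 = augmented second; A#2→B3 = minor ninth.
The smallest is F2 to G2, a major second (2 semitones).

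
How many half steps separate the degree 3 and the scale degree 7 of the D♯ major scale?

The scale is D♯ E♯ F𝄪 G♯ A♯ B♯ C𝄪.
F𝄪 up to C𝄪 is a perfect fifth — 7 semitones.

7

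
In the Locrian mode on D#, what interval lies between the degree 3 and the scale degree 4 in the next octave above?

major ninth

The scale runs D# E F# G# A B C#.
That puts F# below G#.
From F# to G# is 14 semitones, exactly the major ninth.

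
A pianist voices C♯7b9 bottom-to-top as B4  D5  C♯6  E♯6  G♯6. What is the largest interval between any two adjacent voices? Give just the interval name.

major seventh

Adjacent intervals: B4→D5 = minor third; D5→C♯6 = major seventh; C♯6→E♯6 = major third; E♯6→G♯6 = minor third.
The largest is D5 to C♯6, a major seventh (11 semitones).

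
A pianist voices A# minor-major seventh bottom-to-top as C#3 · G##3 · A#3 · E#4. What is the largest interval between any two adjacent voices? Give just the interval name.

Adjacent intervals: C#3→G##3 = augmented fifth; G##3→A#3 = minor second; A#3→E#4 = perfect fifth.
The largest is C#3 to G##3, an augmented fifth (8 semitones).

augmented fifth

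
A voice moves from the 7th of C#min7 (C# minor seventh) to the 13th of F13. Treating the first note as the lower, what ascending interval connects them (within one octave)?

minor third

The 7th of C#min7 (C# minor seventh) is B; the 13th of F13 is D.
B up to D is 3 semitones, a half step narrower than a major third, so the interval is minor.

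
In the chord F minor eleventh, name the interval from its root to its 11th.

F minor eleventh is spelled F Ab C Eb G Bb.
That puts F below Bb.
From F to Bb is 17 semitones, exactly the perfect eleventh.

P11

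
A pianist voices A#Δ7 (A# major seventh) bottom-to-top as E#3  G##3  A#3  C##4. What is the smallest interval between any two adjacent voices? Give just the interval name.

minor 2nd

Adjacent intervals: E#3→G##3 = major third; G##3→A#3 = minor second; A#3→C##4 = major third.
The smallest is G##3 to A#3, a minor second (1 semitone).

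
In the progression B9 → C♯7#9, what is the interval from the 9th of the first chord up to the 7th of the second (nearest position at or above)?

The 9th of B9 is C♯; the 7th of C♯7#9 is B.
C♯ up to B is 10 semitones, a half step narrower than a major seventh, so the interval is minor.

minor seventh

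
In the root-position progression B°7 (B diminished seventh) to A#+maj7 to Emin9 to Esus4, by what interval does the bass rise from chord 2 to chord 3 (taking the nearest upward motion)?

diminished fifth

The roots are A# and E.
From A# to E: 6 semitones over a fifth = diminished.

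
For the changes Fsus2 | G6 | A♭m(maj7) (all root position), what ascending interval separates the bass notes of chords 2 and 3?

The roots are G and A♭.
From G to A♭: 1 semitone over a second = minor.

m2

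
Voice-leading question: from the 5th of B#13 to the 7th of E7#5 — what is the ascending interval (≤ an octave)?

The 5th of B#13 is F##; the 7th of E7#5 is D.
6 letter names make it a sixth; at 7 semitones (a whole step narrower than major) the quality is diminished.

diminished sixth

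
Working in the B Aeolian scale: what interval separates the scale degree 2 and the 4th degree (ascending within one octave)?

B natural minor: B C# D E F# G A.
So we need the interval from C# up to E.
From C# to E: 3 semitones over a third = minor.

minor 3rd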